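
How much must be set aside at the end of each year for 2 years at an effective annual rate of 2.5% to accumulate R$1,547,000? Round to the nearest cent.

PMT = 1.547e+06 / ( [(1+0.025)^2 − 1] / 0.025 ) = 1.547e+06 / 2.025000 = 763,950.6173

R$763,950.62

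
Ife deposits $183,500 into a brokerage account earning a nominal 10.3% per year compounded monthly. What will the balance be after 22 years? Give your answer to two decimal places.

With 12 periods per year: i = 0.00858333, n = 264.
FV = 183,500 × (1 + 0.00858333)^264 = 1,752,055.6649

$1,752,055.66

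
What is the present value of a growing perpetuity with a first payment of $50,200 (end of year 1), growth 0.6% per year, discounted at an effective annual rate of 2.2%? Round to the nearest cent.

$3,137,500.00

PV = D₁/(r − g) = 50200/(0.022 − 0.006) = 3,137,500.0000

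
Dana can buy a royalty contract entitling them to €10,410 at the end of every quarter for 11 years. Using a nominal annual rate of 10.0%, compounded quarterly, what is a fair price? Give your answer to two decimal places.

Periodic rate i = 0.1/4 = 0.025; n = 11 × 4 = 44 periods.
PV = 10410 × [1 − (1+0.025)^(−44)] / 0.025 = 10410 × 26.503849 = 275,905.0728

€275,905.07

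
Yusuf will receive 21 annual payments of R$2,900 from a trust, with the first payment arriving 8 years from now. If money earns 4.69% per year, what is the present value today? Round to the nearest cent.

PV at t=7 (ordinary 21-year annuity): 2900 × a(21|0.0469) = 2900 × 13.178333 = 38,217.1656
Discount back 7 years: 38,217.1656 × (1+0.0469)^(−7) = 38,217.1656 × 0.725544 = 27,728.2254

R$27,728.23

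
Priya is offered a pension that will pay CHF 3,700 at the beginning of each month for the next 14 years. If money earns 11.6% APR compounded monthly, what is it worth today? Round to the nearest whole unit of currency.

i = 0.116/12 = 0.00966667 per month; n = 14·12 = 168.
Annuity factor a(168|0.00966667) × (1+i) = 83.699420; PV = 3700 × 83.699420 = 309,687.8549
Payments are at the start of each period, so multiply by (1+i).

CHF 309,688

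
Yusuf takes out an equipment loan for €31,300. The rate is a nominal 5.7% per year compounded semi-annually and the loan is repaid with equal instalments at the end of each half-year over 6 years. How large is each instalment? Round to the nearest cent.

€3,116.37

With 2 periods per year: i = 0.0285, n = 12.
PMT = 31300 / ( [1 − (1+0.0285)^(−12)] / 0.0285 ) = 31300 / 10.043725 = 3,116.3735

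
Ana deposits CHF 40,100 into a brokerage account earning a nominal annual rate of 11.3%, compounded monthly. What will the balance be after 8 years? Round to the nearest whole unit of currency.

CHF 98,607

Periodic rate i = 0.113/12 = 0.00941667; n = 8 × 12 = 96 periods.
FV = PV·(1+i)^n = 40,100 × 2.459038 = 98,607.4221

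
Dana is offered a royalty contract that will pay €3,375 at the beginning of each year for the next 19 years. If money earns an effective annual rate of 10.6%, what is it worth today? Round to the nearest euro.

Annuity factor a(19|0.106) × (1+i) = 8.895447; PV = 3375 × 8.895447 = 30,022.1331
(Beginning-of-period payments → annuity-due factor ×(1+i).)

€30,022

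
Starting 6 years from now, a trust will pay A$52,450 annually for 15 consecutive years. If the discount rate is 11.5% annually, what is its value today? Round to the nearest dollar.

A$212,944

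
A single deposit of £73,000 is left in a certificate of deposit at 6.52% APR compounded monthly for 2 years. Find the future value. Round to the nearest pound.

£83,138

i = 0.0652/12 = 0.00543333 per month; n = 2·12 = 24.
73,000 × (1+0.00543333)^24 = 73,000 × 1.138882 = 83,138.3814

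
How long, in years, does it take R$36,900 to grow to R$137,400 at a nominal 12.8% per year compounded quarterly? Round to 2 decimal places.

10.43 years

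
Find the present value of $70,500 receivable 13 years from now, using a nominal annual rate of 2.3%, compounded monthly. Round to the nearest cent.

$52,294.90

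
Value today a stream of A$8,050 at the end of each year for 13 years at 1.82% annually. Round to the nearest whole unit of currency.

A$92,448

PV = 8050 × [1 − (1+0.0182)^(−13)] / 0.0182 = 8050 × 11.484186 = 92,447.6960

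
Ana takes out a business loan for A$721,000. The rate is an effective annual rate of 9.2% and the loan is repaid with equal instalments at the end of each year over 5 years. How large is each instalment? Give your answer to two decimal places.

A$186,326.57

PMT = 721000 / ( [1 − (1+0.092)^(−5)] / 0.092 ) = 721000 / 3.869550 = 186,326.5729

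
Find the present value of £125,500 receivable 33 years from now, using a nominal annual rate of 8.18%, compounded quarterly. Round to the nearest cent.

£8,672.32

Periodic rate i = 0.0818/4 = 0.02045; n = 33 × 4 = 132 periods.
Discount factor = (1+0.02045)^(−132) = 0.069102; PV = 125,500 × 0.069102 = 8,672.3214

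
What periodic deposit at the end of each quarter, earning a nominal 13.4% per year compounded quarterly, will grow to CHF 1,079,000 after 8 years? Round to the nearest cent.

CHF 19,326.03

With 4 periods per year: i = 0.0335, n = 32.
PMT = 1.079e+06 / ( [(1+0.0335)^32 − 1] / 0.0335 ) = 1.079e+06 / 55.831449 = 19,326.0255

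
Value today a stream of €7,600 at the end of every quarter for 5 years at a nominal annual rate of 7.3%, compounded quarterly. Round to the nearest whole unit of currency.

i = 0.073/4 = 0.01825 per quarter; n = 5·4 = 20.
PV = PMT · [1 − (1+i)^(−n)] / i = 7600 · 16.630971 = 126,395.3830

€126,395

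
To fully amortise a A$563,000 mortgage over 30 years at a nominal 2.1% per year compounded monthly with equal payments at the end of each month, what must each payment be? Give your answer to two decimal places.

Periodic rate i = 0.021/12 = 0.00175; n = 30 × 12 = 360 periods.
Annuity-PV factor = 266.922782; PMT = 563000 / 266.922782 = 2,109.2242

A$2,109.22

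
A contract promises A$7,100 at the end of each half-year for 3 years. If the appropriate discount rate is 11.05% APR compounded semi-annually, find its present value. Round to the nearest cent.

A$35,440.18

i = 0.1105/2 = 0.05525 per half-year; n = 3·2 = 6.
Annuity factor a(6|0.05525) = 4.991574; PV = 7100 × 4.991574 = 35,440.1759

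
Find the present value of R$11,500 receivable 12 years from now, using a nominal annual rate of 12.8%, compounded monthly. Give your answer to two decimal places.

Periodic rate i = 0.128/12 = 0.0106667; n = 12 × 12 = 144 periods.
PV = FV·(1+i)^(−n) = 11,500 × 0.216998 = 2,495.4804

R$2,495.48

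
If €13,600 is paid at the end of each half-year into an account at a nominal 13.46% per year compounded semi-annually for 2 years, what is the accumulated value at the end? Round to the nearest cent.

With 2 periods per year: i = 0.0673, n = 4.
Accumulation factor s(4|0.0673) = 4.422222; FV = 13600 × 4.422222 = 60,142.2189

€60,142.22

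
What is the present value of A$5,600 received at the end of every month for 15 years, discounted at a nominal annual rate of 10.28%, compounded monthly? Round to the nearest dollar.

Periodic rate i = 0.1028/12 = 0.00856667; n = 15 × 12 = 180 periods.
PV = PMT · [1 − (1+i)^(−n)] / i = 5600 · 91.591925 = 512,914.7799

A$512,915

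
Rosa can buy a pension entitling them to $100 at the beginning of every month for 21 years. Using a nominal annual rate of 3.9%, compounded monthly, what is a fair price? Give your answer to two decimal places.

$17,241.76

i = 0.039/12 = 0.00325 per month; n = 21·12 = 252.
Annuity factor a(252|0.00325) × (1+i) = 172.417565; PV = 100 × 172.417565 = 17,241.7565
(Beginning-of-period payments → annuity-due factor ×(1+i).)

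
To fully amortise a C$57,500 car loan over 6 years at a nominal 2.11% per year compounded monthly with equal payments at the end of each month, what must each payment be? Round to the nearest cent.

Periodic rate i = 0.0211/12 = 0.00175833; n = 6 × 12 = 72 periods.
PMT = 57500 / ( [1 − (1+0.00175833)^(−72)] / 0.00175833 ) = 57500 / 67.573084 = 850.9305

C$850.93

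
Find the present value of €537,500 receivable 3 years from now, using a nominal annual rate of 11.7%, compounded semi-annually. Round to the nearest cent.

€382,149.50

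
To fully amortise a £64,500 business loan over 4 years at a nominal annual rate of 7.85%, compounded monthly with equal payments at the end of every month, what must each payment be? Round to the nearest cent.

£1,570.10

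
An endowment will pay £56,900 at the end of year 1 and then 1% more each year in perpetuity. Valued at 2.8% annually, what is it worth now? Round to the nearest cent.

PV = PMT / (i − g) = 56900 / (0.028 − 0.01) = 56900 / 0.018000 = 3,161,111.1111

£3,161,111.11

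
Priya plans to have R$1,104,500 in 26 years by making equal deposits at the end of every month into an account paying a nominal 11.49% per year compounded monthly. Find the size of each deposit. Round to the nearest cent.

R$569.98

With 12 periods per year: i = 0.009575, n = 312.
PMT = 1.1045e+06 / ( [(1+0.009575)^312 − 1] / 0.009575 ) = 1.1045e+06 / 1937.772129 = 569.9845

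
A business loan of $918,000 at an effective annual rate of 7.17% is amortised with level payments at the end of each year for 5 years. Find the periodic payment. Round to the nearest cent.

Annuity-PV factor = 4.081602; PMT = 918000 / 4.081602 = 224,911.7125

$224,911.71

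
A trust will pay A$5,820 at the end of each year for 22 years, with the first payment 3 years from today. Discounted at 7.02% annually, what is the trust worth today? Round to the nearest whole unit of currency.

A$56,115

PV at t=2 (ordinary 22-year annuity): 5820 × a(22|0.0702) = 5820 × 11.042920 = 64,269.7965
Discount back 2 years: 64,269.7965 × (1+0.0702)^(−2) = 64,269.7965 × 0.873112 = 56,114.7499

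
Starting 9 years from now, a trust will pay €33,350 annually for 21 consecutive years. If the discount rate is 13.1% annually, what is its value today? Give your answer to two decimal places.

€87,919.38

Value one period before first payment (t=8): 33350 × [1 − (1+0.131)^(−21)] / 0.131 = 33350 × 7.058129 = 235,388.6121
Discount back 8 years: 235,388.6121 × (1+0.131)^(−8) = 235,388.6121 × 0.373507 = 87,919.3784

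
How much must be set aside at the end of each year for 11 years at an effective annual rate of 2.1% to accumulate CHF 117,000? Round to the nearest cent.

FV-annuity factor = 12.230913; PMT = 117000 / 12.230913 = 9,565.9254

CHF 9,565.93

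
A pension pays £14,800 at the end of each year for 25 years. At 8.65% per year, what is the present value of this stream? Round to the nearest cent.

£149,595.10

PV = 14800 × [1 − (1+0.0865)^(−25)] / 0.0865 = 14800 × 10.107777 = 149,595.1032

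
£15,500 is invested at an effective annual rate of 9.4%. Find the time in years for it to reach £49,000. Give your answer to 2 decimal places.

12.81 years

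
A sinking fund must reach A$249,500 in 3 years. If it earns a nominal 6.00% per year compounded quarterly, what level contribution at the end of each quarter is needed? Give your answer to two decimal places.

i = 0.06/4 = 0.015 per quarter; n = 3·4 = 12.
PMT = 249500 / ( [(1+0.015)^12 − 1] / 0.015 ) = 249500 / 13.041211 = 19,131.6582

A$19,131.66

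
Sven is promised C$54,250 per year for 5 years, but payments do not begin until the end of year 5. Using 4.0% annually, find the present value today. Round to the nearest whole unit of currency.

C$206,445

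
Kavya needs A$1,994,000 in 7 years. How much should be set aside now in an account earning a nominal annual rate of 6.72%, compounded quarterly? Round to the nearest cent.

A$1,250,633.63

i = 0.0672/4 = 0.0168 per quarter; n = 7·4 = 28.
PV = FV·(1+i)^(−n) = 1,994,000 × 0.627198 = 1,250,633.6296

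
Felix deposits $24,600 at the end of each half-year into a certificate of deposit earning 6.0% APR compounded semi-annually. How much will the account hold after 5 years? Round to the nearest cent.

$282,011.43

i = 0.06/2 = 0.03 per half-year; n = 5·2 = 10.
FV = PMT · [(1+i)^n − 1] / i = 24600 · 11.463879 = 282,011.4311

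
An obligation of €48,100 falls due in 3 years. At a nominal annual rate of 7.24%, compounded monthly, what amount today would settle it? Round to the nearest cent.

€38,734.66

i = 0.0724/12 = 0.00603333 per month; n = 3·12 = 36.
Discount factor = (1+0.00603333)^(−36) = 0.805294; PV = 48,100 × 0.805294 = 38,734.6587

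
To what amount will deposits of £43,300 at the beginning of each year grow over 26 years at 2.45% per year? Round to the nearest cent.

£1,586,738.38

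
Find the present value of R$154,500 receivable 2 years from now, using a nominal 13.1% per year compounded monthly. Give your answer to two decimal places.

R$119,058.37

With 12 periods per year: i = 0.0109167, n = 24.
PV = FV·(1+i)^(−n) = 154,500 × 0.770604 = 119,058.3675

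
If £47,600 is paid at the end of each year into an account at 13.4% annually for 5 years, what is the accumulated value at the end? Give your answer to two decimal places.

FV = 47600 × [(1+0.134)^5 − 1] / 0.134 = 47600 × 6.531913 = 310,919.0558

£310,919.06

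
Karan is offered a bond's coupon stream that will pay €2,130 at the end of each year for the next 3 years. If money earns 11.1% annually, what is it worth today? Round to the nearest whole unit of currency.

€5,196

PV = PMT · [1 − (1+i)^(−n)] / i = 2130 · 2.439471 = 5,196.0728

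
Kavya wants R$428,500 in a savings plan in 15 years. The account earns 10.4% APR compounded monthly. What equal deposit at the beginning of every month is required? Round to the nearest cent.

With 12 periods per year: i = 0.00866667, n = 180.
FV-annuity factor × (1+i) = 433.758889; PMT = 428500 / 433.758889 = 987.8760

R$987.88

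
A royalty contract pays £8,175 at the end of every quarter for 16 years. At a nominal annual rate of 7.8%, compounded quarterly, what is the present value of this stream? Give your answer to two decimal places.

i = 0.078/4 = 0.0195 per quarter; n = 16·4 = 64.
PV = 8175 × [1 − (1+0.0195)^(−64)] / 0.0195 = 8175 × 36.382175 = 297,424.2809

£297,424.28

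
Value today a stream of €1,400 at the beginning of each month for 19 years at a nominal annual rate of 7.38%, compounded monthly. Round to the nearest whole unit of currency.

€172,443

Periodic rate i = 0.0738/12 = 0.00615; n = 19 × 12 = 228 periods.
Annuity factor a(228|0.00615) × (1+i) = 123.173387; PV = 1400 × 123.173387 = 172,442.7415
(annuity-due: payments at period start, so ×(1+i).)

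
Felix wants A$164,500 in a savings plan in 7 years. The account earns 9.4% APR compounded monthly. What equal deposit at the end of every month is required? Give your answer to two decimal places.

A$1,391.59

With 12 periods per year: i = 0.00783333, n = 84.
FV-annuity factor = 118.210529; PMT = 164500 / 118.210529 = 1,391.5850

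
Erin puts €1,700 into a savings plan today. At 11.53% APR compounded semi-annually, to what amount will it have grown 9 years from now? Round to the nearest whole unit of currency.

€4,662

i = 0.1153/2 = 0.05765 per half-year; n = 9·2 = 18.
1,700 × (1+0.05765)^18 = 1,700 × 2.742556 = 4,662.3454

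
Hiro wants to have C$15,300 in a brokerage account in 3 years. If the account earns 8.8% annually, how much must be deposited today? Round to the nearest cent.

PV = FV·(1+i)^(−n) = 15,300 × 0.776450 = 11,879.6801

C$11,879.68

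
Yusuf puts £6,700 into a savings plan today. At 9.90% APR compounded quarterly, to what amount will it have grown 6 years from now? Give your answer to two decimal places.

£12,047.73

i = 0.099/4 = 0.02475 per quarter; n = 6·4 = 24.
FV = PV·(1+i)^n = 6,700 × 1.798168 = 12,047.7251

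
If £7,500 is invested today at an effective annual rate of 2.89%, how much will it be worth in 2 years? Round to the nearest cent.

FV = 7,500 × (1 + 0.0289)^2 = 7,939.7641

£7,939.76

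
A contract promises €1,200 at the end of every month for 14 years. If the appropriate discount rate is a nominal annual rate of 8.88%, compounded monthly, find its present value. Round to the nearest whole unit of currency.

€115,170

Periodic rate i = 0.0888/12 = 0.0074; n = 14 × 12 = 168 periods.
PV = PMT · [1 − (1+i)^(−n)] / i = 1200 · 95.975263 = 115,170.3156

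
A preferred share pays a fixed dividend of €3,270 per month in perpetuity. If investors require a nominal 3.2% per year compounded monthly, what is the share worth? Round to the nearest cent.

€1,226,250.00

Periodic rate i = 0.032/12 = 0.00266667.
PV = PMT / i = 3270 / 0.00266667 = 1,226,250.0000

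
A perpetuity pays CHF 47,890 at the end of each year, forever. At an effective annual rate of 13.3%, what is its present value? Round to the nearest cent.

CHF 360,075.19

PV = PMT / i = 47890 / 0.133 = 360,075.1880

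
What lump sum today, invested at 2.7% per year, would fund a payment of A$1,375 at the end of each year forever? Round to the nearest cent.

PV = PMT / i = 1375 / 0.027 = 50,925.9259

A$50,925.93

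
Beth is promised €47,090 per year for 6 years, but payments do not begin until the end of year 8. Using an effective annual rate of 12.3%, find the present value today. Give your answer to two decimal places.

€85,227.60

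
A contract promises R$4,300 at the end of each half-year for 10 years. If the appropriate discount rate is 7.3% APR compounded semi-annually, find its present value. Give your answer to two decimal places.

R$60,292.11

i = 0.073/2 = 0.0365 per half-year; n = 10·2 = 20.
PV = PMT · [1 − (1+i)^(−n)] / i = 4300 · 14.021422 = 60,292.1149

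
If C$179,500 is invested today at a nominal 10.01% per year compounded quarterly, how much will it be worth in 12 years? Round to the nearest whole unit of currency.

With 4 periods per year: i = 0.025025, n = 48.
179,500 × (1+0.025025)^48 = 179,500 × 3.275322 = 587,920.2619

C$587,920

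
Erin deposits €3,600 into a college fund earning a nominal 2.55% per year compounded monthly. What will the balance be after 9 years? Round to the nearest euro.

€4,528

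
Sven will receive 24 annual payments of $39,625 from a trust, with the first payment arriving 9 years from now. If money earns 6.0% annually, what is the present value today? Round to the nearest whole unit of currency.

PV at t=8 (ordinary 24-year annuity): 39625 × a(24|0.06) = 39625 × 12.550358 = 497,307.9170
PV₀ = 497,307.9170 / (1+0.06)^8 = 497,307.9170 / 1.593848 = 312,017.1395

$312,017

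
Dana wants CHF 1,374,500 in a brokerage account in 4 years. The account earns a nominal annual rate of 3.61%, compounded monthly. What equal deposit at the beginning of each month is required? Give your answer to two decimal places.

CHF 26,580.69

With 12 periods per year: i = 0.00300833, n = 48.
PMT = 1.3745e+06 / ( [(1+0.00300833)^48 − 1] / 0.00300833 × (1+i) ) = 1.3745e+06 / 51.710467 = 26,580.6923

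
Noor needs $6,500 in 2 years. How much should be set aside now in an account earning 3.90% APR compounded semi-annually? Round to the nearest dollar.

$6,017

Periodic rate i = 0.039/2 = 0.0195; n = 2 × 2 = 4 periods.
PV = FV·(1+i)^(−n) = 6,500 × 0.925659 = 6,016.7842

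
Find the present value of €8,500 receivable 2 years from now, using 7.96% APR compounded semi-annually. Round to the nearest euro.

€7,271

i = 0.0796/2 = 0.0398 per half-year; n = 2·2 = 4.
Discount factor = (1+0.0398)^(−4) = 0.855462; PV = 8,500 × 0.855462 = 7,271.4274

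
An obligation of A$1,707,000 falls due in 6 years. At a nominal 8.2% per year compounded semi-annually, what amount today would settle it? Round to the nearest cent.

A$1,053,961.55

i = 0.082/2 = 0.041 per half-year; n = 6·2 = 12.
PV = 1,707,000 / (1 + 0.041)^12 = 1,707,000 / 1.619604 = 1,053,961.5488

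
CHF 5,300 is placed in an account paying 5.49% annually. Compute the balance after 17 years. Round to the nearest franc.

5,300 × (1+0.0549)^17 = 5,300 × 2.480801 = 13,148.2466

CHF 13,148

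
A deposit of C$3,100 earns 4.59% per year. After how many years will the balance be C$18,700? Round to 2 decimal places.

40.04 years

n = ln(18700/3100) / ln(1+0.0459) = ln(6.03226) / 0.044878 = 40.0448 years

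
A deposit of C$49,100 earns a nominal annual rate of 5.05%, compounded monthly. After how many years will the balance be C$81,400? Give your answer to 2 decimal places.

Periodic rate i = 0.0505/12 = 0.00420833.
n = ln(81400/49100) / ln(1+0.00420833) = ln(1.65784) / 0.004200 = 120.3753 months
= 120.3753/12 years

10.03 years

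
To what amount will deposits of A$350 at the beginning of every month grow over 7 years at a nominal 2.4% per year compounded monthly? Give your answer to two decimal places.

A$32,043.14

i = 0.024/12 = 0.002 per month; n = 7·12 = 84.
Accumulation factor s(84|0.002) × (1+i) = 91.551817; FV = 350 × 91.551817 = 32,043.1361
Payments are at the start of each period, so multiply by (1+i).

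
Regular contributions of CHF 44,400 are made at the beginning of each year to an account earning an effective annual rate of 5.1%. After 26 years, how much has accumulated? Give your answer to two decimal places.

CHF 2,419,937.19

Accumulation factor s(26|0.051) × (1+i) = 54.503090; FV = 44400 × 54.503090 = 2,419,937.1900
Payments are at the start of each period, so multiply by (1+i).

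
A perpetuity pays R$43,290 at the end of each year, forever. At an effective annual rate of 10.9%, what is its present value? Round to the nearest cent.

PV = C/r = 43290/0.109 = 397,155.9633

R$397,155.96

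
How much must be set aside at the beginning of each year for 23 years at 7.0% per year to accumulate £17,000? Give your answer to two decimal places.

£297.32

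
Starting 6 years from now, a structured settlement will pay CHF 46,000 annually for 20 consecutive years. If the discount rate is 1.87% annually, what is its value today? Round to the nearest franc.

CHF 694,298

PV at t=5 (ordinary 20-year annuity): 46000 × a(20|0.0187) = 46000 × 16.558437 = 761,688.1000
PV₀ = 761,688.1000 / (1+0.0187)^5 = 761,688.1000 / 1.097063 = 694,297.5612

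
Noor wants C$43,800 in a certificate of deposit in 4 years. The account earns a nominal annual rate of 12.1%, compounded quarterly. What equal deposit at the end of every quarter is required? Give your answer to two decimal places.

Periodic rate i = 0.121/4 = 0.03025; n = 4 × 4 = 16 periods.
FV-annuity factor = 20.196683; PMT = 43800 / 20.196683 = 2,168.6729

C$2,168.67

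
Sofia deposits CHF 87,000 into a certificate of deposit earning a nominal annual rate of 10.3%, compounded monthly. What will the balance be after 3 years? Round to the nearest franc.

CHF 118,343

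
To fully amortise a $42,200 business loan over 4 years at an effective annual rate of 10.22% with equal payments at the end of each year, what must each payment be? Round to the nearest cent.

$13,376.32

PMT = 42200 / ( [1 − (1+0.1022)^(−4)] / 0.1022 ) = 42200 / 3.154828 = 13,376.3227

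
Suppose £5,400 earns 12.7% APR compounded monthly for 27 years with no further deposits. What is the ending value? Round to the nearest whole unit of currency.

£163,593

With 12 periods per year: i = 0.0105833, n = 324.
FV = PV·(1+i)^n = 5,400 × 30.294976 = 163,592.8706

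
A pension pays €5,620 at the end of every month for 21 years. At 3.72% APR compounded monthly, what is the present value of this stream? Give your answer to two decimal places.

Periodic rate i = 0.0372/12 = 0.0031; n = 21 × 12 = 252 periods.
PV = 5620 × [1 − (1+0.0031)^(−252)] / 0.0031 = 5620 × 174.706502 = 981,850.5388

€981,850.54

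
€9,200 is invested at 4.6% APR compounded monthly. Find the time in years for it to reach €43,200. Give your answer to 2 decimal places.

Periodic rate i = 0.046/12 = 0.00383333.
n = ln(43200/9200) / ln(1+0.00383333) = ln(4.69565) / 0.003826 = 404.2434 months
= 404.2434/12 years

33.69 years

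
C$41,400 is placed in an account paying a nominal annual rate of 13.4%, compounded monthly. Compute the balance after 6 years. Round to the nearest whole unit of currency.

C$92,095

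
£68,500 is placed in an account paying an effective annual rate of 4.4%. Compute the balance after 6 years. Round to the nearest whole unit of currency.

FV = PV·(1+i)^n = 68,500 × 1.294801 = 88,693.8615

£88,694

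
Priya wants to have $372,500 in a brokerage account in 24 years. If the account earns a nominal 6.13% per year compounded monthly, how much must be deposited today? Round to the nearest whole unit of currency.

$85,865

i = 0.0613/12 = 0.00510833 per month; n = 24·12 = 288.
Discount factor = (1+0.00510833)^(−288) = 0.230511; PV = 372,500 × 0.230511 = 85,865.4881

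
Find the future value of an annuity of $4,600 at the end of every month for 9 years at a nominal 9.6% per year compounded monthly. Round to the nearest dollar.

$784,582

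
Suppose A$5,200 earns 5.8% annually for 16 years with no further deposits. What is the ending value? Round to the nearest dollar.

A$12,817

FV = PV·(1+i)^n = 5,200 × 2.464738 = 12,816.6353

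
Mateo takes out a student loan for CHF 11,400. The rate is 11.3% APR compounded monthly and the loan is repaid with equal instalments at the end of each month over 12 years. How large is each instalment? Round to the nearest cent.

CHF 144.94

i = 0.113/12 = 0.00941667 per month; n = 12·12 = 144.
Annuity-PV factor = 78.655260; PMT = 11400 / 78.655260 = 144.9363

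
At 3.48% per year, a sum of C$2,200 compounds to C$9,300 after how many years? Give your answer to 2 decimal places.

42.14 years

n = ln(9300/2200) / ln(1+0.0348) = ln(4.22727) / 0.034208 = 42.1407 years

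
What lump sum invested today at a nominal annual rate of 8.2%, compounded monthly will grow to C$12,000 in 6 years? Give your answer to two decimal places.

C$7,349.12

i = 0.082/12 = 0.00683333 per month; n = 6·12 = 72.
Discount factor = (1+0.00683333)^(−72) = 0.612426; PV = 12,000 × 0.612426 = 7,349.1160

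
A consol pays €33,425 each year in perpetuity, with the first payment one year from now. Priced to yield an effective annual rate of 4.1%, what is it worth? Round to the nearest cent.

PV = PMT / i = 33425 / 0.041 = 815,243.9024

€815,243.90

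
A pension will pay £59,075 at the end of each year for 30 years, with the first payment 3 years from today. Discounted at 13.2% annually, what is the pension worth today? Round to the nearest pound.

Value one period before first payment (t=2): 59075 × [1 − (1+0.132)^(−30)] / 0.132 = 59075 × 7.392090 = 436,687.6975
PV₀ = 436,687.6975 / (1+0.132)^2 = 436,687.6975 / 1.281424 = 340,783.1424

£340,783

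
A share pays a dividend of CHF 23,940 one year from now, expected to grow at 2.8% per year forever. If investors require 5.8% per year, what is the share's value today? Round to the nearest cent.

CHF 798,000.00

PV = D₁/(r − g) = 23940/(0.058 − 0.028) = 798,000.0000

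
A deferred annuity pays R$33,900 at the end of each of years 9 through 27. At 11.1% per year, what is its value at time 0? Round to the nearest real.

R$113,765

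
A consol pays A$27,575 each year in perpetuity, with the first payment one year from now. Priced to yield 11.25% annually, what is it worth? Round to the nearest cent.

A$245,111.11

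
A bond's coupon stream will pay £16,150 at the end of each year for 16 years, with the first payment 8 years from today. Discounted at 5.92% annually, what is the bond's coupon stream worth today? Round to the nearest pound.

£109,721

Value one period before first payment (t=7): 16150 × [1 − (1+0.0592)^(−16)] / 0.0592 = 16150 × 10.161649 = 164,110.6309
PV₀ = 164,110.6309 / (1+0.0592)^7 = 164,110.6309 / 1.495705 = 109,721.2914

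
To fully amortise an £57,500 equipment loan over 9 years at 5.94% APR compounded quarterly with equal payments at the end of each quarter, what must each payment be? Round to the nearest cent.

£2,073.57

Periodic rate i = 0.0594/4 = 0.01485; n = 9 × 4 = 36 periods.
PMT = 57500 / ( [1 − (1+0.01485)^(−36)] / 0.01485 ) = 57500 / 27.729895 = 2,073.5744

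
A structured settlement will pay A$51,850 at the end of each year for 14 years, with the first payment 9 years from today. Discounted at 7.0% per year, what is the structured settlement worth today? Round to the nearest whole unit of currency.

A$263,913

PV at t=8 (ordinary 14-year annuity): 51850 × a(14|0.07) = 51850 × 8.745468 = 453,452.5150
PV₀ = 453,452.5150 / (1+0.07)^8 = 453,452.5150 / 1.718186 = 263,913.4922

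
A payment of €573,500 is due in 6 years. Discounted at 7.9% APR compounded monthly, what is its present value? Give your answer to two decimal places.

With 12 periods per year: i = 0.00658333, n = 72.
PV = 573,500 / (1 + 0.00658333)^72 = 573,500 / 1.603913 = 357,562.9292

€357,562.93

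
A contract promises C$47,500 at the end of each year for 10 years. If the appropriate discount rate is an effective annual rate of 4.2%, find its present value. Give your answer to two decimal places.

C$381,460.16

PV = 47500 × [1 − (1+0.042)^(−10)] / 0.042 = 47500 × 8.030740 = 381,460.1601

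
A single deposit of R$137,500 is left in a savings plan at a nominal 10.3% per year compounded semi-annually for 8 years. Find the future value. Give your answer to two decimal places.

R$307,079.72

Periodic rate i = 0.103/2 = 0.0515; n = 8 × 2 = 16 periods.
FV = PV·(1+i)^n = 137,500 × 2.233307 = 307,079.7162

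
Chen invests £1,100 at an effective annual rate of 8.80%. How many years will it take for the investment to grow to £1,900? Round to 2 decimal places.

n = ln(1900/1100) / ln(1+0.088) = ln(1.72727) / 0.084341 = 6.4802 years

6.48 years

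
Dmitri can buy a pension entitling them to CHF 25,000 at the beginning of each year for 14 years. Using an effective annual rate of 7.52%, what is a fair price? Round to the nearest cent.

CHF 227,919.35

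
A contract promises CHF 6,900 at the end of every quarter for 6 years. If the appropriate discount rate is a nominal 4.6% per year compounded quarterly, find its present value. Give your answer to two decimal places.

Periodic rate i = 0.046/4 = 0.0115; n = 6 × 4 = 24 periods.
Annuity factor a(24|0.0115) = 20.868787; PV = 6900 × 20.868787 = 143,994.6271

CHF 143,994.63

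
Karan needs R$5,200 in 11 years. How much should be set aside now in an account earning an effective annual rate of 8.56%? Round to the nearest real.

R$2,107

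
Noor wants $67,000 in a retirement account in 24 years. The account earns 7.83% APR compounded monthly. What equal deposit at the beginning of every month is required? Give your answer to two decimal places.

$78.85

i = 0.0783/12 = 0.006525 per month; n = 24·12 = 288.
FV-annuity factor × (1+i) = 849.709641; PMT = 67000 / 849.709641 = 78.8505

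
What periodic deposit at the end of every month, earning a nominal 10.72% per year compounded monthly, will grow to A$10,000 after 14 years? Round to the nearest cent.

A$25.85

Periodic rate i = 0.1072/12 = 0.00893333; n = 14 × 12 = 168 periods.
PMT = 10000 / ( [(1+0.00893333)^168 − 1] / 0.00893333 ) = 10000 / 386.808104 = 25.8526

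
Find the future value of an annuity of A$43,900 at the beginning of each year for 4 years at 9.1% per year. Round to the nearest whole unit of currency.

FV = 43900 × [(1+0.091)^4 − 1] / 0.091 × (1+i) = 43900 × 4.996646 = 219,352.7783
Payments are at the start of each period, so multiply by (1+i).

A$219,353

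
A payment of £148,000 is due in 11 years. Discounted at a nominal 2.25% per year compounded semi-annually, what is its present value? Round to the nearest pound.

£115,711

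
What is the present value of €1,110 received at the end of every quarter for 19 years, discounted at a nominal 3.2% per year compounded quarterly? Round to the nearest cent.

€63,026.17

Periodic rate i = 0.032/4 = 0.008; n = 19 × 4 = 76 periods.
PV = PMT · [1 − (1+i)^(−n)] / i = 1110 · 56.780337 = 63,026.1735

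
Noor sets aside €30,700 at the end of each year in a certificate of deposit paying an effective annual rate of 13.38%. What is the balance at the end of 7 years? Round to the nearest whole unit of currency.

FV = PMT · [(1+i)^n − 1] / i = 30700 · 10.527259 = 323,186.8478

€323,187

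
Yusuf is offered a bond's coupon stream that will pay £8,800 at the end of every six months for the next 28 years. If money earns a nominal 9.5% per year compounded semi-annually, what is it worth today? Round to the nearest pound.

With 2 periods per year: i = 0.0475, n = 56.
Annuity factor a(56|0.0475) = 19.487032; PV = 8800 × 19.487032 = 171,485.8840

£171,486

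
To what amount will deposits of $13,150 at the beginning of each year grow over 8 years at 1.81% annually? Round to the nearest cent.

$114,140.42

Accumulation factor s(8|0.0181) × (1+i) = 8.679880; FV = 13150 × 8.679880 = 114,140.4230
(Beginning-of-period payments → annuity-due factor ×(1+i).)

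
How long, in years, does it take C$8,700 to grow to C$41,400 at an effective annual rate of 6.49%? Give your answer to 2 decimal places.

24.81 years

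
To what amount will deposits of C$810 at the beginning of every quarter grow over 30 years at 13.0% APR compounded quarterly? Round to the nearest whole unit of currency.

Periodic rate i = 0.13/4 = 0.0325; n = 30 × 4 = 120 periods.
FV = 810 × [(1+0.0325)^120 − 1] / 0.0325 × (1+i) = 810 × 1443.305213 = 1,169,077.2225
Payments are at the start of each period, so multiply by (1+i).

C$1,169,077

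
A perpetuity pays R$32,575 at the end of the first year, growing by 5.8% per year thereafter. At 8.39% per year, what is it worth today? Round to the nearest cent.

R$1,257,722.01

PV = PMT / (i − g) = 32575 / (0.0839 − 0.058) = 32575 / 0.025900 = 1,257,722.0077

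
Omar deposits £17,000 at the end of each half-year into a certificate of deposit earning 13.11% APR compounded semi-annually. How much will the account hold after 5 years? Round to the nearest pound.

With 2 periods per year: i = 0.06555, n = 10.
Accumulation factor s(10|0.06555) = 13.529430; FV = 17000 × 13.529430 = 230,000.3166

£230,000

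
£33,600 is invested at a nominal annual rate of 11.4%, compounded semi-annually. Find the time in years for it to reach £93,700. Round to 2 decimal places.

Periodic rate i = 0.114/2 = 0.057.
(1+i)^n = 93700/33600 = 2.78869, so n = ln 2.78869 / ln 1.057 = 18.5005 half-years
= 18.5005/2 years

9.25 years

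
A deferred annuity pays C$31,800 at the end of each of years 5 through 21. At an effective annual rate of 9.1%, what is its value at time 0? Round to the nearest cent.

Value one period before first payment (t=4): 31800 × [1 − (1+0.091)^(−17)] / 0.091 = 31800 × 8.489023 = 269,950.9450
PV₀ = 269,950.9450 / (1+0.091)^4 = 269,950.9450 / 1.416769 = 190,539.8635

C$190,539.86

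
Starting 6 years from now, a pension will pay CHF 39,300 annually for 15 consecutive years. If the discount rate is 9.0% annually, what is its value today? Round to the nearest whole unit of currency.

CHF 205,889

Value one period before first payment (t=5): 39300 × [1 − (1+0.09)^(−15)] / 0.09 = 39300 × 8.060688 = 316,785.0553
PV₀ = 316,785.0553 / (1+0.09)^5 = 316,785.0553 / 1.538624 = 205,888.5501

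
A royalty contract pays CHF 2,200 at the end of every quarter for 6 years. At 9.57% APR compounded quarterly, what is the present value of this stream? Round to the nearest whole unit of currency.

Periodic rate i = 0.0957/4 = 0.023925; n = 6 × 4 = 24 periods.
PV = 2200 × [1 − (1+0.023925)^(−24)] / 0.023925 = 2200 × 18.099238 = 39,818.3227

CHF 39,818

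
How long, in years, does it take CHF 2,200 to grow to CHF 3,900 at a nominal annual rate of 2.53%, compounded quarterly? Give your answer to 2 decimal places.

22.70 years

Periodic rate i = 0.0253/4 = 0.006325.
n = ln(3900/2200) / ln(1+0.006325) = ln(1.77273) / 0.006305 = 90.8028 quarters
= 90.8028/4 years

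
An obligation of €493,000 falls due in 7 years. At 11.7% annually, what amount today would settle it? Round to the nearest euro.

€227,235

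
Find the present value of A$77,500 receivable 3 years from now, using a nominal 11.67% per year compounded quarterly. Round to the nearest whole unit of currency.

A$54,882

Periodic rate i = 0.1167/4 = 0.029175; n = 3 × 4 = 12 periods.
PV = FV·(1+i)^(−n) = 77,500 × 0.708157 = 54,882.1309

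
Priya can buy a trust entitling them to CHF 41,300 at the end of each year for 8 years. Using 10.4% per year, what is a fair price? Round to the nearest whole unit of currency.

CHF 217,160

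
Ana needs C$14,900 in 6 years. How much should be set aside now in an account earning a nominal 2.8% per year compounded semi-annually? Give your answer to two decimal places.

i = 0.028/2 = 0.014 per half-year; n = 6·2 = 12.
PV = 14,900 / (1 + 0.014)^12 = 14,900 / 1.181559 = 12,610.4565

C$12,610.46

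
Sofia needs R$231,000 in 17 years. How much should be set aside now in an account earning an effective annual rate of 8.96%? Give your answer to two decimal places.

PV = FV·(1+i)^(−n) = 231,000 × 0.232520 = 53,712.0060

R$53,712.01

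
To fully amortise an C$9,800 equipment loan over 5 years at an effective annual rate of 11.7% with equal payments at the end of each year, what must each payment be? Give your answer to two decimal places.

C$2,698.44

Annuity-PV factor = 3.631728; PMT = 9800 / 3.631728 = 2,698.4396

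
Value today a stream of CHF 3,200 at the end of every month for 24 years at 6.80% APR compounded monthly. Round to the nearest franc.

CHF 453,775

i = 0.068/12 = 0.00566667 per month; n = 24·12 = 288.
Annuity factor a(288|0.00566667) = 141.804538; PV = 3200 × 141.804538 = 453,774.5216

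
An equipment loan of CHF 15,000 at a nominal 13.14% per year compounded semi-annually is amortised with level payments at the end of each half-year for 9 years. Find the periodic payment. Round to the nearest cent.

CHF 1,445.24

Periodic rate i = 0.1314/2 = 0.0657; n = 9 × 2 = 18 periods.
Annuity-PV factor = 10.378918; PMT = 15000 / 10.378918 = 1,445.2374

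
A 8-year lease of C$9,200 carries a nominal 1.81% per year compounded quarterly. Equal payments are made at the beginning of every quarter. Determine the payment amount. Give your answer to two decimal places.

i = 0.0181/4 = 0.004525 per quarter; n = 8·4 = 32.
PMT = 9200 / ( [1 − (1+0.004525)^(−32)] / 0.004525 × (1+i) ) = 9200 / 29.863151 = 308.0720

C$308.07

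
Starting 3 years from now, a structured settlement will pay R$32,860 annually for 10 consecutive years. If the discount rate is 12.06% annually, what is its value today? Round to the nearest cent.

Value one period before first payment (t=2): 32860 × [1 − (1+0.1206)^(−10)] / 0.1206 = 32860 × 5.636373 = 185,211.2072
Discount back 2 years: 185,211.2072 × (1+0.1206)^(−2) = 185,211.2072 × 0.796340 = 147,491.1719

R$147,491.17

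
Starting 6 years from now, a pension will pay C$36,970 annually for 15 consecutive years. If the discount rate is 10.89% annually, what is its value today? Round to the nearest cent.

PV at t=5 (ordinary 15-year annuity): 36970 × a(15|0.1089) = 36970 × 7.234748 = 267,468.6353
PV₀ = 267,468.6353 / (1+0.1089)^5 = 267,468.6353 / 1.676725 = 159,518.4586

C$159,518.46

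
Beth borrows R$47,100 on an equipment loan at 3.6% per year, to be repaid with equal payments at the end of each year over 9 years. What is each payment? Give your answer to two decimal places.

R$6,219.68

PMT = 47100 / ( [1 − (1+0.036)^(−9)] / 0.036 ) = 47100 / 7.572738 = 6,219.6787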